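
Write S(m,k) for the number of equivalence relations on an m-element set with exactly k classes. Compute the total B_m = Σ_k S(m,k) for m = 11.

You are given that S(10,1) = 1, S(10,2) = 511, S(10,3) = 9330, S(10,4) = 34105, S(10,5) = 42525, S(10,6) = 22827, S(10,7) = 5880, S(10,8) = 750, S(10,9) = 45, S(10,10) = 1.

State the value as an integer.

[11] T[11,1]:1*1+0=1 · T[11,2]:2*511+1=1023 · T[11,3]:3*9330+511=28501 · T[11,4]:4*34105+9330=145750 · T[11,5]:5*42525+34105=246730 · T[11,6]:6*22827+42525=179487 · T[11,7]:7*5880+22827=63987 · T[11,8]:8*750+5880=11880 · T[11,9]:9*45+750=1155 · T[11,10]:10*1+45=55 · T[11,11]:11*0+1=1
B_11 = ΣS(11,k) = 1+1023+28501+145750+246730+179487+63987+11880+1155+55+1 = 678570

678570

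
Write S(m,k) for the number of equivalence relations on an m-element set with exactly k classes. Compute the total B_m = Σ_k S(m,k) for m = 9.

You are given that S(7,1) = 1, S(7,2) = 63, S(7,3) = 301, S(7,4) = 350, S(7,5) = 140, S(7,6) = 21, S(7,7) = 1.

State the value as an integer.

@8  (8,1):1·1+0→1, (8,2):63·2+1→127, (8,3):301·3+63→966, (8,4):350·4+301→1701, (8,5):140·5+350→1050, (8,6):21·6+140→266, (8,7):1·7+21→28, (8,8):0·8+1→1
@9  (9,1):1·1+0→1, (9,2):127·2+1→255, (9,3):966·3+127→3025, (9,4):1701·4+966→7770, (9,5):1050·5+1701→6951, (9,6):266·6+1050→2646, (9,7):28·7+266→462, (9,8):1·8+28→36, (9,9):0·9+1→1
B_9 = ΣS(9,k) = 1+255+3025+7770+6951+2646+462+36+1 = 21147

21147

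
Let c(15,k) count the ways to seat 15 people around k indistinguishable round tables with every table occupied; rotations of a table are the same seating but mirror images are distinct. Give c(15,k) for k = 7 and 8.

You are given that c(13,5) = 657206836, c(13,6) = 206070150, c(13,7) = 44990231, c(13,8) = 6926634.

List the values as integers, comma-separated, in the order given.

i=14: T(14,6)=657206836+13·206070150=3336118786 | T(14,7)=206070150+13·44990231=790943153 | T(14,8)=44990231+13·6926634=135036473
i=15: T(15,7)=3336118786+14·790943153=14409322928 | T(15,8)=790943153+14·135036473=2681453775
Read c(15,7) = 14409322928, c(15,8) = 2681453775.

14409322928, 2681453775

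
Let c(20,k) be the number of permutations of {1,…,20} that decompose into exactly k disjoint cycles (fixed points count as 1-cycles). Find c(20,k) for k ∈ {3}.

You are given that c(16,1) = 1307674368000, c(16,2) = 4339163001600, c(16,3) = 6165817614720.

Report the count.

r17: T_17,1=16×1307674368000+0=20922789888000; T_17,2=16×4339163001600+1307674368000=70734282393600; T_17,3=16×6165817614720+4339163001600=102992244837120
r18: T_18,1=17×20922789888000+0=355687428096000; T_18,2=17×70734282393600+20922789888000=1223405590579200; T_18,3=17×102992244837120+70734282393600=1821602444624640
r19: T_19,2=18×1223405590579200+355687428096000=22376988058521600; T_19,3=18×1821602444624640+1223405590579200=34012249593822720
r20: T_20,3=19×34012249593822720+22376988058521600=668609730341153280
Read c(20,3) = 668609730341153280.

668609730341153280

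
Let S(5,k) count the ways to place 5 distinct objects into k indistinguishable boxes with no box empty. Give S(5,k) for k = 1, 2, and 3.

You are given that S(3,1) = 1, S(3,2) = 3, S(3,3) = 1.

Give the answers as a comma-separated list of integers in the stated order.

1, 15, 25

i=4: T(4,1)=0+1·1=1 | T(4,2)=1+2·3=7 | T(4,3)=3+3·1=6
i=5: T(5,1)=0+1·1=1 | T(5,2)=1+2·7=15 | T(5,3)=7+3·6=25
Read S(5,1) = 1, S(5,2) = 15, S(5,3) = 25.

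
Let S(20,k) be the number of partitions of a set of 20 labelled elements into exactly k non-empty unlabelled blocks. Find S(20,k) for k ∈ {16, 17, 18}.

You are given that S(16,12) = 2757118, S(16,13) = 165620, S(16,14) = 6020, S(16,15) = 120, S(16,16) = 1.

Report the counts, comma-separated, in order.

22350954, 741285, 15675

[17] T[17,13]:13*165620+2757118=4910178 · T[17,14]:14*6020+165620=249900 · T[17,15]:15*120+6020=7820 · T[17,16]:16*1+120=136 · T[17,17]:17*0+1=1
[18] T[18,14]:14*249900+4910178=8408778 · T[18,15]:15*7820+249900=367200 · T[18,16]:16*136+7820=9996 · T[18,17]:17*1+136=153 · T[18,18]:18*0+1=1
[19] T[19,15]:15*367200+8408778=13916778 · T[19,16]:16*9996+367200=527136 · T[19,17]:17*153+9996=12597 · T[19,18]:18*1+153=171
[20] T[20,16]:16*527136+13916778=22350954 · T[20,17]:17*12597+527136=741285 · T[20,18]:18*171+12597=15675
Read S(20,16) = 22350954, S(20,17) = 741285, S(20,18) = 15675.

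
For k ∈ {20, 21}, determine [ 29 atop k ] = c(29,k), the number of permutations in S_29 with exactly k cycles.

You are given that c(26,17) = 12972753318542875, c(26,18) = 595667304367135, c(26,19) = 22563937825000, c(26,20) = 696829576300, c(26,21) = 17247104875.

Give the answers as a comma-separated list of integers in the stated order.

@27  (27,18):595667304367135·26+12972753318542875→28460103232088385, (27,19):22563937825000·26+595667304367135→1182329687817135, (27,20):696829576300·26+22563937825000→40681506808800, (27,21):17247104875·26+696829576300→1145254303050
@28  (28,19):1182329687817135·27+28460103232088385→60383004803151030, (28,20):40681506808800·27+1182329687817135→2280730371654735, (28,21):1145254303050·27+40681506808800→71603372991150
@29  (29,20):2280730371654735·28+60383004803151030→124243455209483610, (29,21):71603372991150·28+2280730371654735→4285624815406935
Read c(29,20) = 124243455209483610, c(29,21) = 4285624815406935.

124243455209483610, 4285624815406935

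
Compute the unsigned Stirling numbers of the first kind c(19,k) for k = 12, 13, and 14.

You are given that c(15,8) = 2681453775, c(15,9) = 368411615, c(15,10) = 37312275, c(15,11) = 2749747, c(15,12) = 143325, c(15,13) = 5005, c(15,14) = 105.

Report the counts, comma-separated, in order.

147560703732, 10246937272, 549789282

row 16: T[16][9]=15·368411615+2681453775=8207628000  T[16][10]=15·37312275+368411615=928095740  T[16][11]=15·2749747+37312275=78558480  T[16][12]=15·143325+2749747=4899622  T[16][13]=15·5005+143325=218400  T[16][14]=15·105+5005=6580
row 17: T[17][10]=16·928095740+8207628000=23057159840  T[17][11]=16·78558480+928095740=2185031420  T[17][12]=16·4899622+78558480=156952432  T[17][13]=16·218400+4899622=8394022  T[17][14]=16·6580+218400=323680
row 18: T[18][11]=17·2185031420+23057159840=60202693980  T[18][12]=17·156952432+2185031420=4853222764  T[18][13]=17·8394022+156952432=299650806  T[18][14]=17·323680+8394022=13896582
row 19: T[19][12]=18·4853222764+60202693980=147560703732  T[19][13]=18·299650806+4853222764=10246937272  T[19][14]=18·13896582+299650806=549789282
Read c(19,12) = 147560703732, c(19,13) = 10246937272, c(19,14) = 549789282.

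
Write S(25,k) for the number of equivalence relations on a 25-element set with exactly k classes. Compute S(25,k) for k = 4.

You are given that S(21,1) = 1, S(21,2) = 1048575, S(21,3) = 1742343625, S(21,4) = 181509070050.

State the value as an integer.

46771289738810

[22] T[22,1]:1*1+0=1 · T[22,2]:2*1048575+1=2097151 · T[22,3]:3*1742343625+1048575=5228079450 · T[22,4]:4*181509070050+1742343625=727778623825
[23] T[23,2]:2*2097151+1=4194303 · T[23,3]:3*5228079450+2097151=15686335501 · T[23,4]:4*727778623825+5228079450=2916342574750
[24] T[24,3]:3*15686335501+4194303=47063200806 · T[24,4]:4*2916342574750+15686335501=11681056634501
[25] T[25,4]:4*11681056634501+47063200806=46771289738810
Read S(25,4) = 46771289738810.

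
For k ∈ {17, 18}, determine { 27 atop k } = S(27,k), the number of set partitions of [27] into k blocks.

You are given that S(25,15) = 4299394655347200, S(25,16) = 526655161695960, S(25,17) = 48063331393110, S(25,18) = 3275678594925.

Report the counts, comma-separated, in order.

35569317763922670, 3270191625210510

i=26: T(26,16)=4299394655347200+16·526655161695960=12725877242482560 | T(26,17)=526655161695960+17·48063331393110=1343731795378830 | T(26,18)=48063331393110+18·3275678594925=107025546101760
i=27: T(27,17)=12725877242482560+17·1343731795378830=35569317763922670 | T(27,18)=1343731795378830+18·107025546101760=3270191625210510
Read S(27,17) = 35569317763922670, S(27,18) = 3270191625210510.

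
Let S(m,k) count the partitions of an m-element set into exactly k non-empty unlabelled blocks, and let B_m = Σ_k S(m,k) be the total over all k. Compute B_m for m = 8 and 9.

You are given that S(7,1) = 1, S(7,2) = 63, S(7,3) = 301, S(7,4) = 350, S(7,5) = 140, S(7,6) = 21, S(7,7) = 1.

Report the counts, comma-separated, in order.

row 8: T[8][1]=1·1+0=1  T[8][2]=2·63+1=127  T[8][3]=3·301+63=966  T[8][4]=4·350+301=1701  T[8][5]=5·140+350=1050  T[8][6]=6·21+140=266  T[8][7]=7·1+21=28  T[8][8]=8·0+1=1
row 9: T[9][1]=1·1+0=1  T[9][2]=2·127+1=255  T[9][3]=3·966+127=3025  T[9][4]=4·1701+966=7770  T[9][5]=5·1050+1701=6951  T[9][6]=6·266+1050=2646  T[9][7]=7·28+266=462  T[9][8]=8·1+28=36  T[9][9]=9·0+1=1
B_8 = ΣS(8,k) = 1+127+966+1701+1050+266+28+1 = 4140
B_9 = ΣS(9,k) = 1+255+3025+7770+6951+2646+462+36+1 = 21147

4140, 21147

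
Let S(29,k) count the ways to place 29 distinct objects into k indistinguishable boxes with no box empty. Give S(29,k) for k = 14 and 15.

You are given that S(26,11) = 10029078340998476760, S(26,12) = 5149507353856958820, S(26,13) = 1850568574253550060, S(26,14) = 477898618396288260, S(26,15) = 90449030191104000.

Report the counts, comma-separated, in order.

2534474684137526739000, 689692892575539953400

row 27: T[27][12]=12·5149507353856958820+10029078340998476760=71823166587281982600  T[27][13]=13·1850568574253550060+5149507353856958820=29206898819153109600  T[27][14]=14·477898618396288260+1850568574253550060=8541149231801585700  T[27][15]=15·90449030191104000+477898618396288260=1834634071262848260
row 28: T[28][13]=13·29206898819153109600+71823166587281982600=451512851236272407400  T[28][14]=14·8541149231801585700+29206898819153109600=148782988064375309400  T[28][15]=15·1834634071262848260+8541149231801585700=36060660300744309600
row 29: T[29][14]=14·148782988064375309400+451512851236272407400=2534474684137526739000  T[29][15]=15·36060660300744309600+148782988064375309400=689692892575539953400
Read S(29,14) = 2534474684137526739000, S(29,15) = 689692892575539953400.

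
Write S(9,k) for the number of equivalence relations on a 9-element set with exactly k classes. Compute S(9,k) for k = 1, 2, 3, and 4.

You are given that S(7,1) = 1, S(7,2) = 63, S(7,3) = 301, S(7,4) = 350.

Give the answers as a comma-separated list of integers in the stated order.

1, 255, 3025, 7770

[8] T[8,1]:1*1+0=1 · T[8,2]:2*63+1=127 · T[8,3]:3*301+63=966 · T[8,4]:4*350+301=1701
[9] T[9,1]:1*1+0=1 · T[9,2]:2*127+1=255 · T[9,3]:3*966+127=3025 · T[9,4]:4*1701+966=7770
Read S(9,1) = 1, S(9,2) = 255, S(9,3) = 3025, S(9,4) = 7770.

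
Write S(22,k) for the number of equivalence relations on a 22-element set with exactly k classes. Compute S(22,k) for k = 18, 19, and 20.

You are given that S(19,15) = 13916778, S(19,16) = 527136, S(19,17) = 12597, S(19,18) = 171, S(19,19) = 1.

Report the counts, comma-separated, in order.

row 20: T[20][16]=16·527136+13916778=22350954  T[20][17]=17·12597+527136=741285  T[20][18]=18·171+12597=15675  T[20][19]=19·1+171=190  T[20][20]=20·0+1=1
row 21: T[21][17]=17·741285+22350954=34952799  T[21][18]=18·15675+741285=1023435  T[21][19]=19·190+15675=19285  T[21][20]=20·1+190=210
row 22: T[22][18]=18·1023435+34952799=53374629  T[22][19]=19·19285+1023435=1389850  T[22][20]=20·210+19285=23485
Read S(22,18) = 53374629, S(22,19) = 1389850, S(22,20) = 23485.

53374629, 1389850, 23485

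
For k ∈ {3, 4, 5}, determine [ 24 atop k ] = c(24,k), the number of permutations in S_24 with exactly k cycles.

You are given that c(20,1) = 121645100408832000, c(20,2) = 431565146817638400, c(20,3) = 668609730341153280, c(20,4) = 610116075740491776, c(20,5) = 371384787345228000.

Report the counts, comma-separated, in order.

159539850276066860544000, 157375898285941510732800, 105005310755917452984576

[21] T[21,1]:20*121645100408832000+0=2432902008176640000 · T[21,2]:20*431565146817638400+121645100408832000=8752948036761600000 · T[21,3]:20*668609730341153280+431565146817638400=13803759753640704000 · T[21,4]:20*610116075740491776+668609730341153280=12870931245150988800 · T[21,5]:20*371384787345228000+610116075740491776=8037811822645051776
[22] T[22,1]:21*2432902008176640000+0=51090942171709440000 · T[22,2]:21*8752948036761600000+2432902008176640000=186244810780170240000 · T[22,3]:21*13803759753640704000+8752948036761600000=298631902863216384000 · T[22,4]:21*12870931245150988800+13803759753640704000=284093315901811468800 · T[22,5]:21*8037811822645051776+12870931245150988800=181664979520697076096
[23] T[23,2]:22*186244810780170240000+51090942171709440000=4148476779335454720000 · T[23,3]:22*298631902863216384000+186244810780170240000=6756146673770930688000 · T[23,4]:22*284093315901811468800+298631902863216384000=6548684852703068697600 · T[23,5]:22*181664979520697076096+284093315901811468800=4280722865357147142912
[24] T[24,3]:23*6756146673770930688000+4148476779335454720000=159539850276066860544000 · T[24,4]:23*6548684852703068697600+6756146673770930688000=157375898285941510732800 · T[24,5]:23*4280722865357147142912+6548684852703068697600=105005310755917452984576
Read c(24,3) = 159539850276066860544000, c(24,4) = 157375898285941510732800, c(24,5) = 105005310755917452984576.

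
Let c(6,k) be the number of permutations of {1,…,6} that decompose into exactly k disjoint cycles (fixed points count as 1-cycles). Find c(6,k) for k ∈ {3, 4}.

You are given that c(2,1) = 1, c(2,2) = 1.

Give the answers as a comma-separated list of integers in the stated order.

225, 85

[3] T[3,1]:2*1+0=2 · T[3,2]:2*1+1=3 · T[3,3]:2*0+1=1
[4] T[4,1]:3*2+0=6 · T[4,2]:3*3+2=11 · T[4,3]:3*1+3=6 · T[4,4]:3*0+1=1
[5] T[5,2]:4*11+6=50 · T[5,3]:4*6+11=35 · T[5,4]:4*1+6=10
[6] T[6,3]:5*35+50=225 · T[6,4]:5*10+35=85
Read c(6,3) = 225, c(6,4) = 85.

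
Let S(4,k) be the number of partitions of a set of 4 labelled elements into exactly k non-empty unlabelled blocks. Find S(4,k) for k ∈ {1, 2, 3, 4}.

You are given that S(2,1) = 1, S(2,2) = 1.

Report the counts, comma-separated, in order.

row 3: T[3][1]=1·1+0=1  T[3][2]=2·1+1=3  T[3][3]=3·0+1=1
row 4: T[4][1]=1·1+0=1  T[4][2]=2·3+1=7  T[4][3]=3·1+3=6  T[4][4]=4·0+1=1
Read S(4,1) = 1, S(4,2) = 7, S(4,3) = 6, S(4,4) = 1.

1, 7, 6, 1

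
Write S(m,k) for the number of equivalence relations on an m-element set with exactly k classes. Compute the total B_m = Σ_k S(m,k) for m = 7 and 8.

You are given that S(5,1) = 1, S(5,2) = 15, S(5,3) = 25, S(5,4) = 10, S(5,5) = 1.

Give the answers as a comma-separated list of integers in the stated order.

877, 4140

row 6: T[6][1]=1·1+0=1  T[6][2]=2·15+1=31  T[6][3]=3·25+15=90  T[6][4]=4·10+25=65  T[6][5]=5·1+10=15  T[6][6]=6·0+1=1
row 7: T[7][1]=1·1+0=1  T[7][2]=2·31+1=63  T[7][3]=3·90+31=301  T[7][4]=4·65+90=350  T[7][5]=5·15+65=140  T[7][6]=6·1+15=21  T[7][7]=7·0+1=1
row 8: T[8][1]=1·1+0=1  T[8][2]=2·63+1=127  T[8][3]=3·301+63=966  T[8][4]=4·350+301=1701  T[8][5]=5·140+350=1050  T[8][6]=6·21+140=266  T[8][7]=7·1+21=28  T[8][8]=8·0+1=1
B_7 = ΣS(7,k) = 1+63+301+350+140+21+1 = 877
B_8 = ΣS(8,k) = 1+127+966+1701+1050+266+28+1 = 4140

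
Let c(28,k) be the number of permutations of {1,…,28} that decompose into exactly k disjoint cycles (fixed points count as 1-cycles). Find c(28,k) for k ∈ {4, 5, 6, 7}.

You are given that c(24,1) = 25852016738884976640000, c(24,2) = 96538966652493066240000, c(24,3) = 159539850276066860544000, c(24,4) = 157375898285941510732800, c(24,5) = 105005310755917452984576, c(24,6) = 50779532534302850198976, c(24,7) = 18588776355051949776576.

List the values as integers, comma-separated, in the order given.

@25  (25,1):25852016738884976640000·24+0→620448401733239439360000, (25,2):96538966652493066240000·24+25852016738884976640000→2342787216398718566400000, (25,3):159539850276066860544000·24+96538966652493066240000→3925495373278097719296000, (25,4):157375898285941510732800·24+159539850276066860544000→3936561409138663118131200, (25,5):105005310755917452984576·24+157375898285941510732800→2677503356427960382362624, (25,6):50779532534302850198976·24+105005310755917452984576→1323714091579185857760000, (25,7):18588776355051949776576·24+50779532534302850198976→496910165055549644836800
@26  (26,2):2342787216398718566400000·25+620448401733239439360000→59190128811701203599360000, (26,3):3925495373278097719296000·25+2342787216398718566400000→100480171548351161548800000, (26,4):3936561409138663118131200·25+3925495373278097719296000→102339530601744675672576000, (26,5):2677503356427960382362624·25+3936561409138663118131200→70874145319837672677196800, (26,6):1323714091579185857760000·25+2677503356427960382362624→35770355645907606826362624, (26,7):496910165055549644836800·25+1323714091579185857760000→13746468217967926978680000
@27  (27,3):100480171548351161548800000·26+59190128811701203599360000→2671674589068831403868160000, (27,4):102339530601744675672576000·26+100480171548351161548800000→2761307967193712729035776000, (27,5):70874145319837672677196800·26+102339530601744675672576000→1945067308917524165279692800, (27,6):35770355645907606826362624·26+70874145319837672677196800→1000903392113435450162625024, (27,7):13746468217967926978680000·26+35770355645907606826362624→393178529313073708272042624
@28  (28,4):2761307967193712729035776000·27+2671674589068831403868160000→77226989703299075087834112000, (28,5):1945067308917524165279692800·27+2761307967193712729035776000→55278125307966865191587481600, (28,6):1000903392113435450162625024·27+1945067308917524165279692800→28969458895980281319670568448, (28,7):393178529313073708272042624·27+1000903392113435450162625024→11616723683566425573507775872
Read c(28,4) = 77226989703299075087834112000, c(28,5) = 55278125307966865191587481600, c(28,6) = 28969458895980281319670568448, c(28,7) = 11616723683566425573507775872.

77226989703299075087834112000, 55278125307966865191587481600, 28969458895980281319670568448, 11616723683566425573507775872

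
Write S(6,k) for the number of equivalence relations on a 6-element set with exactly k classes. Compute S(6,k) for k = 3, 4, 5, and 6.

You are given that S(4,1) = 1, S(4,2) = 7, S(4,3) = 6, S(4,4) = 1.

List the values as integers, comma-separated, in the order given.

i=5: T(5,2)=1+2·7=15 | T(5,3)=7+3·6=25 | T(5,4)=6+4·1=10 | T(5,5)=1+5·0=1
i=6: T(6,3)=15+3·25=90 | T(6,4)=25+4·10=65 | T(6,5)=10+5·1=15 | T(6,6)=1+6·0=1
Read S(6,3) = 90, S(6,4) = 65, S(6,5) = 15, S(6,6) = 1.

90, 65, 15, 1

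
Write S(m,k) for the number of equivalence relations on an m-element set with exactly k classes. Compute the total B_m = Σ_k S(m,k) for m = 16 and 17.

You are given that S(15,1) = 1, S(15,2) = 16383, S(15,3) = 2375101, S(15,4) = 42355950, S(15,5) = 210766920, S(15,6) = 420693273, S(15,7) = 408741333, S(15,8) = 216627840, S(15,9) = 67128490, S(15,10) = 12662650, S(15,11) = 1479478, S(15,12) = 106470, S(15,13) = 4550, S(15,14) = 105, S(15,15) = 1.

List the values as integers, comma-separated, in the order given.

i=16: T(16,1)=0+1·1=1 | T(16,2)=1+2·16383=32767 | T(16,3)=16383+3·2375101=7141686 | T(16,4)=2375101+4·42355950=171798901 | T(16,5)=42355950+5·210766920=1096190550 | T(16,6)=210766920+6·420693273=2734926558 | T(16,7)=420693273+7·408741333=3281882604 | T(16,8)=408741333+8·216627840=2141764053 | T(16,9)=216627840+9·67128490=820784250 | T(16,10)=67128490+10·12662650=193754990 | T(16,11)=12662650+11·1479478=28936908 | T(16,12)=1479478+12·106470=2757118 | T(16,13)=106470+13·4550=165620 | T(16,14)=4550+14·105=6020 | T(16,15)=105+15·1=120 | T(16,16)=1+16·0=1
i=17: T(17,1)=0+1·1=1 | T(17,2)=1+2·32767=65535 | T(17,3)=32767+3·7141686=21457825 | T(17,4)=7141686+4·171798901=694337290 | T(17,5)=171798901+5·1096190550=5652751651 | T(17,6)=1096190550+6·2734926558=17505749898 | T(17,7)=2734926558+7·3281882604=25708104786 | T(17,8)=3281882604+8·2141764053=20415995028 | T(17,9)=2141764053+9·820784250=9528822303 | T(17,10)=820784250+10·193754990=2758334150 | T(17,11)=193754990+11·28936908=512060978 | T(17,12)=28936908+12·2757118=62022324 | T(17,13)=2757118+13·165620=4910178 | T(17,14)=165620+14·6020=249900 | T(17,15)=6020+15·120=7820 | T(17,16)=120+16·1=136 | T(17,17)=1+17·0=1
B_16 = ΣS(16,k) = 1+32767+7141686+171798901+1096190550+2734926558+3281882604+2141764053+820784250+193754990+28936908+2757118+165620+6020+120+1 = 10480142147
B_17 = ΣS(17,k) = 1+65535+21457825+694337290+5652751651+17505749898+25708104786+20415995028+9528822303+2758334150+512060978+62022324+4910178+249900+7820+136+1 = 82864869804

10480142147, 82864869804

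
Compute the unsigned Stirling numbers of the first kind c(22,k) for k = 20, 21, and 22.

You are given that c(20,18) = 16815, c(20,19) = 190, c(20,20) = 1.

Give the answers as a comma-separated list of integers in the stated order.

i=21: T(21,19)=16815+20·190=20615 | T(21,20)=190+20·1=210 | T(21,21)=1+20·0=1
i=22: T(22,20)=20615+21·210=25025 | T(22,21)=210+21·1=231 | T(22,22)=1+21·0=1
Read c(22,20) = 25025, c(22,21) = 231, c(22,22) = 1.

25025, 231, 1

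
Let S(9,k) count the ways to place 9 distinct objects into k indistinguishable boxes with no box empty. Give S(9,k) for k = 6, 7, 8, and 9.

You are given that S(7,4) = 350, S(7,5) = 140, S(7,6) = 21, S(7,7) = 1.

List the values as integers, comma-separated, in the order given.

2646, 462, 36, 1

row 8: T[8][5]=5·140+350=1050  T[8][6]=6·21+140=266  T[8][7]=7·1+21=28  T[8][8]=8·0+1=1
row 9: T[9][6]=6·266+1050=2646  T[9][7]=7·28+266=462  T[9][8]=8·1+28=36  T[9][9]=9·0+1=1
Read S(9,6) = 2646, S(9,7) = 462, S(9,8) = 36, S(9,9) = 1.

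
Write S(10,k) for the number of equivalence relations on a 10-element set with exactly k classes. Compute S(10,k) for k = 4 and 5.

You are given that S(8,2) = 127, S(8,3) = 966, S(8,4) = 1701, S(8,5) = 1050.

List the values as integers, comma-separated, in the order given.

34105, 42525

row 9: T[9][3]=3·966+127=3025  T[9][4]=4·1701+966=7770  T[9][5]=5·1050+1701=6951
row 10: T[10][4]=4·7770+3025=34105  T[10][5]=5·6951+7770=42525
Read S(10,4) = 34105, S(10,5) = 42525.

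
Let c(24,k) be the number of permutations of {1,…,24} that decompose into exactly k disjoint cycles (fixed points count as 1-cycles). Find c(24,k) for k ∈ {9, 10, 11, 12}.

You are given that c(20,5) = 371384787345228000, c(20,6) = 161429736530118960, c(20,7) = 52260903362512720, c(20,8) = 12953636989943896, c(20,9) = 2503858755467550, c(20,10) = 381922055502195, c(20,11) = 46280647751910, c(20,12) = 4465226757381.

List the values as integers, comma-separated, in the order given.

@21  (21,6):161429736530118960·20+371384787345228000→3599979517947607200, (21,7):52260903362512720·20+161429736530118960→1206647803780373360, (21,8):12953636989943896·20+52260903362512720→311333643161390640, (21,9):2503858755467550·20+12953636989943896→63030812099294896, (21,10):381922055502195·20+2503858755467550→10142299865511450, (21,11):46280647751910·20+381922055502195→1307535010540395, (21,12):4465226757381·20+46280647751910→135585182899530
@22  (22,7):1206647803780373360·21+3599979517947607200→28939583397335447760, (22,8):311333643161390640·21+1206647803780373360→7744654310169576800, (22,9):63030812099294896·21+311333643161390640→1634980697246583456, (22,10):10142299865511450·21+63030812099294896→276019109275035346, (22,11):1307535010540395·21+10142299865511450→37600535086859745, (22,12):135585182899530·21+1307535010540395→4154823851430525
@23  (23,8):7744654310169576800·22+28939583397335447760→199321978221066137360, (23,9):1634980697246583456·22+7744654310169576800→43714229649594412832, (23,10):276019109275035346·22+1634980697246583456→7707401101297361068, (23,11):37600535086859745·22+276019109275035346→1103230881185949736, (23,12):4154823851430525·22+37600535086859745→129006659818331295
@24  (24,9):43714229649594412832·23+199321978221066137360→1204749260161737632496, (24,10):7707401101297361068·23+43714229649594412832→220984454979433717396, (24,11):1103230881185949736·23+7707401101297361068→33081711368574204996, (24,12):129006659818331295·23+1103230881185949736→4070384057007569521
Read c(24,9) = 1204749260161737632496, c(24,10) = 220984454979433717396, c(24,11) = 33081711368574204996, c(24,12) = 4070384057007569521.

1204749260161737632496, 220984454979433717396, 33081711368574204996, 4070384057007569521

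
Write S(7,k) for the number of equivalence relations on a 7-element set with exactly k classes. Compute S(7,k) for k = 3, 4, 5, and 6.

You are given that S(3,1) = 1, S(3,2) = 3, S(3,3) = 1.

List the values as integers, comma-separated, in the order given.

row 4: T[4][1]=1·1+0=1  T[4][2]=2·3+1=7  T[4][3]=3·1+3=6  T[4][4]=4·0+1=1
row 5: T[5][1]=1·1+0=1  T[5][2]=2·7+1=15  T[5][3]=3·6+7=25  T[5][4]=4·1+6=10  T[5][5]=5·0+1=1
row 6: T[6][2]=2·15+1=31  T[6][3]=3·25+15=90  T[6][4]=4·10+25=65  T[6][5]=5·1+10=15  T[6][6]=6·0+1=1
row 7: T[7][3]=3·90+31=301  T[7][4]=4·65+90=350  T[7][5]=5·15+65=140  T[7][6]=6·1+15=21
Read S(7,3) = 301, S(7,4) = 350, S(7,5) = 140, S(7,6) = 21.

301, 350, 140, 21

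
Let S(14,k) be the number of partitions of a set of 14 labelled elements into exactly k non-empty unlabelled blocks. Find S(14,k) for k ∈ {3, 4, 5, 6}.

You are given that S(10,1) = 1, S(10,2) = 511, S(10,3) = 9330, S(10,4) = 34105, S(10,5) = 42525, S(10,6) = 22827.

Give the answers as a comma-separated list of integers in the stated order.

788970, 10391745, 40075035, 63436373

i=11: T(11,1)=0+1·1=1 | T(11,2)=1+2·511=1023 | T(11,3)=511+3·9330=28501 | T(11,4)=9330+4·34105=145750 | T(11,5)=34105+5·42525=246730 | T(11,6)=42525+6·22827=179487
i=12: T(12,1)=0+1·1=1 | T(12,2)=1+2·1023=2047 | T(12,3)=1023+3·28501=86526 | T(12,4)=28501+4·145750=611501 | T(12,5)=145750+5·246730=1379400 | T(12,6)=246730+6·179487=1323652
i=13: T(13,2)=1+2·2047=4095 | T(13,3)=2047+3·86526=261625 | T(13,4)=86526+4·611501=2532530 | T(13,5)=611501+5·1379400=7508501 | T(13,6)=1379400+6·1323652=9321312
i=14: T(14,3)=4095+3·261625=788970 | T(14,4)=261625+4·2532530=10391745 | T(14,5)=2532530+5·7508501=40075035 | T(14,6)=7508501+6·9321312=63436373
Read S(14,3) = 788970, S(14,4) = 10391745, S(14,5) = 40075035, S(14,6) = 63436373.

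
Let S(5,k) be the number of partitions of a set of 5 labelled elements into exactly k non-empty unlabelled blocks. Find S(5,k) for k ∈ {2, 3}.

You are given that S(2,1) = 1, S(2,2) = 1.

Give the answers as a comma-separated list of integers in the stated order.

15, 25

r3: T_3,1=1×1+0=1; T_3,2=2×1+1=3; T_3,3=3×0+1=1
r4: T_4,1=1×1+0=1; T_4,2=2×3+1=7; T_4,3=3×1+3=6
r5: T_5,2=2×7+1=15; T_5,3=3×6+7=25
Read S(5,2) = 15, S(5,3) = 25.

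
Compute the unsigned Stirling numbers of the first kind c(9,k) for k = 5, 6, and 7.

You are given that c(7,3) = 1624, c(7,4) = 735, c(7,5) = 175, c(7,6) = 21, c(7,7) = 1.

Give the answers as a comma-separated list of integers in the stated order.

22449, 4536, 546

@8  (8,4):735·7+1624→6769, (8,5):175·7+735→1960, (8,6):21·7+175→322, (8,7):1·7+21→28
@9  (9,5):1960·8+6769→22449, (9,6):322·8+1960→4536, (9,7):28·8+322→546
Read c(9,5) = 22449, c(9,6) = 4536, c(9,7) = 546.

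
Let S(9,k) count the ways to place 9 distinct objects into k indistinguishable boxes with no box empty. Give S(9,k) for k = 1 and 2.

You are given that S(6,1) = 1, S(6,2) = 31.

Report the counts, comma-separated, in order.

@7  (7,1):1·1+0→1, (7,2):31·2+1→63
@8  (8,1):1·1+0→1, (8,2):63·2+1→127
@9  (9,1):1·1+0→1, (9,2):127·2+1→255
Read S(9,1) = 1, S(9,2) = 255.

1, 255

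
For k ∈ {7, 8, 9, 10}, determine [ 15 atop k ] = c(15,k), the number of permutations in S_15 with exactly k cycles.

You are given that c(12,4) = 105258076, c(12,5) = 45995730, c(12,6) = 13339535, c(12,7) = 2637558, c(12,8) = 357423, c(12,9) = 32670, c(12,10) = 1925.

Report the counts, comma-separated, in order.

r13: T_13,5=12×45995730+105258076=657206836; T_13,6=12×13339535+45995730=206070150; T_13,7=12×2637558+13339535=44990231; T_13,8=12×357423+2637558=6926634; T_13,9=12×32670+357423=749463; T_13,10=12×1925+32670=55770
r14: T_14,6=13×206070150+657206836=3336118786; T_14,7=13×44990231+206070150=790943153; T_14,8=13×6926634+44990231=135036473; T_14,9=13×749463+6926634=16669653; T_14,10=13×55770+749463=1474473
r15: T_15,7=14×790943153+3336118786=14409322928; T_15,8=14×135036473+790943153=2681453775; T_15,9=14×16669653+135036473=368411615; T_15,10=14×1474473+16669653=37312275
Read c(15,7) = 14409322928, c(15,8) = 2681453775, c(15,9) = 368411615, c(15,10) = 37312275.

14409322928, 2681453775, 368411615, 37312275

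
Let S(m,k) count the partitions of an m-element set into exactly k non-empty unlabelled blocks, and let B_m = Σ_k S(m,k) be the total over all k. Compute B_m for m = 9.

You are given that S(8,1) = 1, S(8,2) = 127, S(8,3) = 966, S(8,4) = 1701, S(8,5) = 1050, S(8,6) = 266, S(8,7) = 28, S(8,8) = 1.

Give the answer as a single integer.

i=9: T(9,1)=0+1·1=1 | T(9,2)=1+2·127=255 | T(9,3)=127+3·966=3025 | T(9,4)=966+4·1701=7770 | T(9,5)=1701+5·1050=6951 | T(9,6)=1050+6·266=2646 | T(9,7)=266+7·28=462 | T(9,8)=28+8·1=36 | T(9,9)=1+9·0=1
B_9 = ΣS(9,k) = 1+255+3025+7770+6951+2646+462+36+1 = 21147

21147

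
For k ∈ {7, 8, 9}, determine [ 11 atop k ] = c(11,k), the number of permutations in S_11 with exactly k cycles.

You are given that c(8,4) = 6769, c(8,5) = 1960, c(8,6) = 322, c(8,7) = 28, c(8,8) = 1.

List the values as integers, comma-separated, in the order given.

@9  (9,5):1960·8+6769→22449, (9,6):322·8+1960→4536, (9,7):28·8+322→546, (9,8):1·8+28→36, (9,9):0·8+1→1
@10  (10,6):4536·9+22449→63273, (10,7):546·9+4536→9450, (10,8):36·9+546→870, (10,9):1·9+36→45
@11  (11,7):9450·10+63273→157773, (11,8):870·10+9450→18150, (11,9):45·10+870→1320
Read c(11,7) = 157773, c(11,8) = 18150, c(11,9) = 1320.

157773, 18150, 1320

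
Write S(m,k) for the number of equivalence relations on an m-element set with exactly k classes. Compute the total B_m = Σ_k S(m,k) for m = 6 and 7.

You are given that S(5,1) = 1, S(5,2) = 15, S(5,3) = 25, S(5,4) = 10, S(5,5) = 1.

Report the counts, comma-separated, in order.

203, 877

r6: T_6,1=1×1+0=1; T_6,2=2×15+1=31; T_6,3=3×25+15=90; T_6,4=4×10+25=65; T_6,5=5×1+10=15; T_6,6=6×0+1=1
r7: T_7,1=1×1+0=1; T_7,2=2×31+1=63; T_7,3=3×90+31=301; T_7,4=4×65+90=350; T_7,5=5×15+65=140; T_7,6=6×1+15=21; T_7,7=7×0+1=1
B_6 = ΣS(6,k) = 1+31+90+65+15+1 = 203
B_7 = ΣS(7,k) = 1+63+301+350+140+21+1 = 877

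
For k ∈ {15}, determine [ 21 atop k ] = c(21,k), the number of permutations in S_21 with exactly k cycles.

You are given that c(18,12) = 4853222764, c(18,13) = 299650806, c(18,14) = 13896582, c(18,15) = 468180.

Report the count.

40171771630

[19] T[19,13]:18*299650806+4853222764=10246937272 · T[19,14]:18*13896582+299650806=549789282 · T[19,15]:18*468180+13896582=22323822
[20] T[20,14]:19*549789282+10246937272=20692933630 · T[20,15]:19*22323822+549789282=973941900
[21] T[21,15]:20*973941900+20692933630=40171771630
Read c(21,15) = 40171771630.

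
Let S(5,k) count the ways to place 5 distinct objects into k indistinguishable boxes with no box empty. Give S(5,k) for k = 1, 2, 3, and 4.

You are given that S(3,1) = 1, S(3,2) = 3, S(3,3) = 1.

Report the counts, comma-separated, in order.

row 4: T[4][1]=1·1+0=1  T[4][2]=2·3+1=7  T[4][3]=3·1+3=6  T[4][4]=4·0+1=1
row 5: T[5][1]=1·1+0=1  T[5][2]=2·7+1=15  T[5][3]=3·6+7=25  T[5][4]=4·1+6=10
Read S(5,1) = 1, S(5,2) = 15, S(5,3) = 25, S(5,4) = 10.

1, 15, 25, 10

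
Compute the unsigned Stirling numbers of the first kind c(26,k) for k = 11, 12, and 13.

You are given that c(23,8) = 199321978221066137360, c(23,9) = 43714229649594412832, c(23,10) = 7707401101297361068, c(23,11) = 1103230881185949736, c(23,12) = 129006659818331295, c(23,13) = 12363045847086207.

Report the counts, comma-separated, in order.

r24: T_24,9=23×43714229649594412832+199321978221066137360=1204749260161737632496; T_24,10=23×7707401101297361068+43714229649594412832=220984454979433717396; T_24,11=23×1103230881185949736+7707401101297361068=33081711368574204996; T_24,12=23×129006659818331295+1103230881185949736=4070384057007569521; T_24,13=23×12363045847086207+129006659818331295=413356714301314056
r25: T_25,10=24×220984454979433717396+1204749260161737632496=6508376179668146850000; T_25,11=24×33081711368574204996+220984454979433717396=1014945527825214637300; T_25,12=24×4070384057007569521+33081711368574204996=130770928736755873500; T_25,13=24×413356714301314056+4070384057007569521=13990945200239106865
r26: T_26,11=25×1014945527825214637300+6508376179668146850000=31882014375298512782500; T_26,12=25×130770928736755873500+1014945527825214637300=4284218746244111474800; T_26,13=25×13990945200239106865+130770928736755873500=480544558742733545125
Read c(26,11) = 31882014375298512782500, c(26,12) = 4284218746244111474800, c(26,13) = 480544558742733545125.

31882014375298512782500, 4284218746244111474800, 480544558742733545125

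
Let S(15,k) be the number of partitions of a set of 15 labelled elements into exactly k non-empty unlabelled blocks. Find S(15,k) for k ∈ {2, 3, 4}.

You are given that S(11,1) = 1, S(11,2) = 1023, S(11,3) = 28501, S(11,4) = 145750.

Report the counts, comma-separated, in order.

row 12: T[12][1]=1·1+0=1  T[12][2]=2·1023+1=2047  T[12][3]=3·28501+1023=86526  T[12][4]=4·145750+28501=611501
row 13: T[13][1]=1·1+0=1  T[13][2]=2·2047+1=4095  T[13][3]=3·86526+2047=261625  T[13][4]=4·611501+86526=2532530
row 14: T[14][1]=1·1+0=1  T[14][2]=2·4095+1=8191  T[14][3]=3·261625+4095=788970  T[14][4]=4·2532530+261625=10391745
row 15: T[15][2]=2·8191+1=16383  T[15][3]=3·788970+8191=2375101  T[15][4]=4·10391745+788970=42355950
Read S(15,2) = 16383, S(15,3) = 2375101, S(15,4) = 42355950.

16383, 2375101, 42355950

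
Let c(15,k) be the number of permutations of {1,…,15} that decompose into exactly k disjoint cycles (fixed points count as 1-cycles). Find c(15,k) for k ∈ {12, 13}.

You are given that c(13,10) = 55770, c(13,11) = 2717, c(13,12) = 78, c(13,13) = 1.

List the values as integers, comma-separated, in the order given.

143325, 5005

row 14: T[14][11]=13·2717+55770=91091  T[14][12]=13·78+2717=3731  T[14][13]=13·1+78=91
row 15: T[15][12]=14·3731+91091=143325  T[15][13]=14·91+3731=5005
Read c(15,12) = 143325, c(15,13) = 5005.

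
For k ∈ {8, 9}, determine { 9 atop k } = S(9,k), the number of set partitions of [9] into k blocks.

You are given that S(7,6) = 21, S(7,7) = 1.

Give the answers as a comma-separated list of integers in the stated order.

36, 1

@8  (8,7):1·7+21→28, (8,8):0·8+1→1
@9  (9,8):1·8+28→36, (9,9):0·9+1→1
Read S(9,8) = 36, S(9,9) = 1.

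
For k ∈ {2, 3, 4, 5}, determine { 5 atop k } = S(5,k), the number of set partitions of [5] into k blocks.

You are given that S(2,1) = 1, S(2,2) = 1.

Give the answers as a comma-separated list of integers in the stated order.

15, 25, 10, 1

@3  (3,1):1·1+0→1, (3,2):1·2+1→3, (3,3):0·3+1→1
@4  (4,1):1·1+0→1, (4,2):3·2+1→7, (4,3):1·3+3→6, (4,4):0·4+1→1
@5  (5,2):7·2+1→15, (5,3):6·3+7→25, (5,4):1·4+6→10, (5,5):0·5+1→1
Read S(5,2) = 15, S(5,3) = 25, S(5,4) = 10, S(5,5) = 1.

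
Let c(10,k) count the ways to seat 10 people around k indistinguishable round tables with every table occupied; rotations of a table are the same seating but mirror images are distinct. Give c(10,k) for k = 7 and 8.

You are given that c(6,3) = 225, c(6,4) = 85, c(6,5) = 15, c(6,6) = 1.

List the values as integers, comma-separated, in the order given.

9450, 870

@7  (7,4):85·6+225→735, (7,5):15·6+85→175, (7,6):1·6+15→21, (7,7):0·6+1→1
@8  (8,5):175·7+735→1960, (8,6):21·7+175→322, (8,7):1·7+21→28, (8,8):0·7+1→1
@9  (9,6):322·8+1960→4536, (9,7):28·8+322→546, (9,8):1·8+28→36
@10  (10,7):546·9+4536→9450, (10,8):36·9+546→870
Read c(10,7) = 9450, c(10,8) = 870.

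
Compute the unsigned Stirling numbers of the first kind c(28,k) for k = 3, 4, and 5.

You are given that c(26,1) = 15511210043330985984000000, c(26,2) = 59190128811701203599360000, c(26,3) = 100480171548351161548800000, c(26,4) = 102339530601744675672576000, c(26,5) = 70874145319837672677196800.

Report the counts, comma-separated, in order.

73689668464006010184007680000, 77226989703299075087834112000, 55278125307966865191587481600

[27] T[27,2]:26*59190128811701203599360000+15511210043330985984000000=1554454559147562279567360000 · T[27,3]:26*100480171548351161548800000+59190128811701203599360000=2671674589068831403868160000 · T[27,4]:26*102339530601744675672576000+100480171548351161548800000=2761307967193712729035776000 · T[27,5]:26*70874145319837672677196800+102339530601744675672576000=1945067308917524165279692800
[28] T[28,3]:27*2671674589068831403868160000+1554454559147562279567360000=73689668464006010184007680000 · T[28,4]:27*2761307967193712729035776000+2671674589068831403868160000=77226989703299075087834112000 · T[28,5]:27*1945067308917524165279692800+2761307967193712729035776000=55278125307966865191587481600
Read c(28,3) = 73689668464006010184007680000, c(28,4) = 77226989703299075087834112000, c(28,5) = 55278125307966865191587481600.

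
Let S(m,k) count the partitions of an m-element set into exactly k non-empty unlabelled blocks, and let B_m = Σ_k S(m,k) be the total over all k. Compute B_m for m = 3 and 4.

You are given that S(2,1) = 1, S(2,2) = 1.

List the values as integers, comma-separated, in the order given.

r3: T_3,1=1×1+0=1; T_3,2=2×1+1=3; T_3,3=3×0+1=1
r4: T_4,1=1×1+0=1; T_4,2=2×3+1=7; T_4,3=3×1+3=6; T_4,4=4×0+1=1
B_3 = ΣS(3,k) = 1+3+1 = 5
B_4 = ΣS(4,k) = 1+7+6+1 = 15

5, 15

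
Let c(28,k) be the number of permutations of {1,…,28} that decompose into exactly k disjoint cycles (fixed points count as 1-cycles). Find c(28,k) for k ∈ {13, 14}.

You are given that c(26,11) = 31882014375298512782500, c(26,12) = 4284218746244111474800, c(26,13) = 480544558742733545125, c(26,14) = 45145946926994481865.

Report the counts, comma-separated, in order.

r27: T_27,12=26×4284218746244111474800+31882014375298512782500=143271701777645411127300; T_27,13=26×480544558742733545125+4284218746244111474800=16778377273555183648050; T_27,14=26×45145946926994481865+480544558742733545125=1654339178844590073615
r28: T_28,13=27×16778377273555183648050+143271701777645411127300=596287888163635369624650; T_28,14=27×1654339178844590073615+16778377273555183648050=61445535102359115635655
Read c(28,13) = 596287888163635369624650, c(28,14) = 61445535102359115635655.

596287888163635369624650, 61445535102359115635655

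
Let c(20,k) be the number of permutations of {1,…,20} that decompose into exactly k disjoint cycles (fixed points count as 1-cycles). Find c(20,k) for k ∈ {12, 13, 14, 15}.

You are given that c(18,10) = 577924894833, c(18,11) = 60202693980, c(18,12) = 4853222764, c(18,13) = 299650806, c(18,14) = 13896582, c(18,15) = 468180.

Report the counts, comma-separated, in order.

r19: T_19,11=18×60202693980+577924894833=1661573386473; T_19,12=18×4853222764+60202693980=147560703732; T_19,13=18×299650806+4853222764=10246937272; T_19,14=18×13896582+299650806=549789282; T_19,15=18×468180+13896582=22323822
r20: T_20,12=19×147560703732+1661573386473=4465226757381; T_20,13=19×10246937272+147560703732=342252511900; T_20,14=19×549789282+10246937272=20692933630; T_20,15=19×22323822+549789282=973941900
Read c(20,12) = 4465226757381, c(20,13) = 342252511900, c(20,14) = 20692933630, c(20,15) = 973941900.

4465226757381, 342252511900, 20692933630, 973941900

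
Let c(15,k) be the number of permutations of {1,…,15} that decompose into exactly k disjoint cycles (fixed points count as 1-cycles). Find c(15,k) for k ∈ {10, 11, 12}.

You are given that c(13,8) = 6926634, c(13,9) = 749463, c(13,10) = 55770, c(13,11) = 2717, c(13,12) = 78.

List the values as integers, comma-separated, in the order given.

i=14: T(14,9)=6926634+13·749463=16669653 | T(14,10)=749463+13·55770=1474473 | T(14,11)=55770+13·2717=91091 | T(14,12)=2717+13·78=3731
i=15: T(15,10)=16669653+14·1474473=37312275 | T(15,11)=1474473+14·91091=2749747 | T(15,12)=91091+14·3731=143325
Read c(15,10) = 37312275, c(15,11) = 2749747, c(15,12) = 143325.

37312275, 2749747, 143325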